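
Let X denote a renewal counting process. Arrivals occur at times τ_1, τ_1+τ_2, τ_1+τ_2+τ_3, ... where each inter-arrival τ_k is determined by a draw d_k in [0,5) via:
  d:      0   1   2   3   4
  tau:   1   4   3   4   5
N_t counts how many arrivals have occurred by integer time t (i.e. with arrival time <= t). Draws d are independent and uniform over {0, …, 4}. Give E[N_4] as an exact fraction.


Inter-arrival values over d=0..4: [1, 4, 3, 4, 5]
Each d has probability 1/5, so the pmf of τ is: f(1) = 1/5, f(3) = 1/5, f(4) = 2/5, f(5) = 1/5
Renewal equation for m(n) = E[N_n]: condition on τ_1 = k (if k <= n, one arrival plus a fresh copy on the remaining n−k steps): m(n) = F(n) + Σ_{k<=n} f(k)·m(n−k), where F(n) = P(τ <= n) and m(0) = 0
m(1) = F(1) = 1/5
m(2) = F(2) + f(1)·m(1) = 1/5 + 1/5·1/5 = 6/25
m(3) = F(3) + f(1)·m(2) = 2/5 + 1/5·6/25 = 56/125
m(4) = F(4) + f(1)·m(3) + f(3)·m(1) = 4/5 + 1/5·56/125 + 1/5·1/5 = 581/625
E[N_4] = m(4) = 581/625

581/625


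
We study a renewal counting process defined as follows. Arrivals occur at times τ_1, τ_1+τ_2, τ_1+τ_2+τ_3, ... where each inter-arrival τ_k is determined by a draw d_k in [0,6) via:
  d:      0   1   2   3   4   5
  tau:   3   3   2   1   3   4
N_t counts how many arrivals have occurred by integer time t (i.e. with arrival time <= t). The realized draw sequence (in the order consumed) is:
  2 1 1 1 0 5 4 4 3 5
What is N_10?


3

draw d_1=2: τ_1=2, arrival time A_1=2
draw d_2=1: τ_2=3, arrival time A_2=5
draw d_3=1: τ_3=3, arrival time A_3=8
draw d_4=1: τ_4=3, arrival time A_4=11
draw d_5=0: τ_5=3, arrival time A_5=14
draw d_6=5: τ_6=4, arrival time A_6=18
draw d_7=4: τ_7=3, arrival time A_7=21
draw d_8=4: τ_8=3, arrival time A_8=24
draw d_9=3: τ_9=1, arrival time A_9=25
draw d_10=5: τ_10=4, arrival time A_10=29
N_t over t=0..10: 0:0 1:0 2:1 3:1 4:1 5:2 6:2 7:2 8:3 9:3 10:3


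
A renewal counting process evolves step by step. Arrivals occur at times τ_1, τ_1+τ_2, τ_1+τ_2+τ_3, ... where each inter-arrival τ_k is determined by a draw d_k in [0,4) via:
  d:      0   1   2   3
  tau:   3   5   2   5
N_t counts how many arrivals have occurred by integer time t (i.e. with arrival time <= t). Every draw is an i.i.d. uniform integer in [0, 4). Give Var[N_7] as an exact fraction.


Inter-arrival values over d=0..3: [3, 5, 2, 5]
Each d has probability 1/4, so the pmf of τ is: f(2) = 1/4, f(3) = 1/4, f(5) = 1/2
Let p_n(j) = P(N_n = j), with p_0 = [1]. Condition on τ_1: p_n(0) = P(τ > n), and for j >= 1, p_n(j) = Σ_{k<=n} f(k)·p_{n−k}(j−1)
p_1 = [1]  (j = 0)
p_2 = [3/4, 1/4]  (j = 0..1)
p_3 = [1/2, 1/2]  (j = 0..1)
p_4 = [1/2, 7/16, 1/16]  (j = 0..2)
p_5 = [0, 13/16, 3/16]  (j = 0..2)
p_6 = [0, 3/4, 15/64, 1/64]  (j = 0..3)
p_7 = [0, 1/2, 7/16, 1/16]  (j = 0..3)
E[N_7] = Σ j·p_7(j) = 25/16;  E[N_7²] = Σ j²·p_7(j) = 45/16
Var[N_7] = 45/16 − (25/16)² = 95/256

95/256


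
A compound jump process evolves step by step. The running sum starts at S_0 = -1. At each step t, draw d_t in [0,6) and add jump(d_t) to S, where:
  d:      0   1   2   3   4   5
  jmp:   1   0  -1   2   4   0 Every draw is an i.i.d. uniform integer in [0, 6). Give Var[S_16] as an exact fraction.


Outcome values over d=0..5: [1, 0, -1, 2, 4, 0]
Σy = 6, Σy² = 22, M = 6
μ = 6/6 = 1,  σ² = 22/6 − (1)² = 8/3
Independent increments: Var[S_16] = 16·σ² = 16·(8/3) = 128/3

128/3


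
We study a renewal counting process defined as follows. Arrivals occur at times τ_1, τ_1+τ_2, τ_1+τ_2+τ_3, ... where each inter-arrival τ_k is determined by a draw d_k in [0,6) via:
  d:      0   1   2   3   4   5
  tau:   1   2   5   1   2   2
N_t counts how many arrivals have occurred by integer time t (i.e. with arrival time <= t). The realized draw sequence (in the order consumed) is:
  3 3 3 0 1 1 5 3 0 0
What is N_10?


7

draw d_1=3: τ_1=1, arrival time A_1=1
draw d_2=3: τ_2=1, arrival time A_2=2
draw d_3=3: τ_3=1, arrival time A_3=3
draw d_4=0: τ_4=1, arrival time A_4=4
draw d_5=1: τ_5=2, arrival time A_5=6
draw d_6=1: τ_6=2, arrival time A_6=8
draw d_7=5: τ_7=2, arrival time A_7=10
draw d_8=3: τ_8=1, arrival time A_8=11
draw d_9=0: τ_9=1, arrival time A_9=12
draw d_10=0: τ_10=1, arrival time A_10=13
N_t over t=0..10: 0:0 1:1 2:2 3:3 4:4 5:4 6:5 7:5 8:6 9:6 10:7


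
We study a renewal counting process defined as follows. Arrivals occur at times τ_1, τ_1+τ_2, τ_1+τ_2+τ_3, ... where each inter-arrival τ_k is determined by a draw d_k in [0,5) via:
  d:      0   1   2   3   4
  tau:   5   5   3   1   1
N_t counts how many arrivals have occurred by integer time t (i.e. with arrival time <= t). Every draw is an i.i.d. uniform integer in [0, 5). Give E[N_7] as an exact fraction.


171748/78125

Inter-arrival values over d=0..4: [5, 5, 3, 1, 1]
Each d has probability 1/5, so the pmf of τ is: f(1) = 2/5, f(3) = 1/5, f(5) = 2/5
Renewal equation for m(n) = E[N_n]: condition on τ_1 = k (if k <= n, one arrival plus a fresh copy on the remaining n−k steps): m(n) = F(n) + Σ_{k<=n} f(k)·m(n−k), where F(n) = P(τ <= n) and m(0) = 0
m(1) = F(1) = 2/5
m(2) = F(2) + f(1)·m(1) = 2/5 + 2/5·2/5 = 14/25
m(3) = F(3) + f(1)·m(2) = 3/5 + 2/5·14/25 = 103/125
m(4) = F(4) + f(1)·m(3) + f(3)·m(1) = 3/5 + 2/5·103/125 + 1/5·2/5 = 631/625
m(5) = F(5) + f(1)·m(4) + f(3)·m(2) = 1 + 2/5·631/625 + 1/5·14/25 = 4737/3125
m(6) = F(6) + f(1)·m(5) + f(3)·m(3) + f(5)·m(1) = 1 + 2/5·4737/3125 + 1/5·103/125 + 2/5·2/5 = 30174/15625
m(7) = F(7) + f(1)·m(6) + f(3)·m(4) + f(5)·m(2) = 1 + 2/5·30174/15625 + 1/5·631/625 + 2/5·14/25 = 171748/78125
E[N_7] = m(7) = 171748/78125


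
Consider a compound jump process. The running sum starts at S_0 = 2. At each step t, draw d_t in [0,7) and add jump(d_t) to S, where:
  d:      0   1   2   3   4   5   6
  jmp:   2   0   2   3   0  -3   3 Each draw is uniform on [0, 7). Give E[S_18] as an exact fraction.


Outcome values over d=0..6: [2, 0, 2, 3, 0, -3, 3]
Σy = 7, Σy² = 35, M = 7
μ = 7/7 = 1,  σ² = 35/7 − (1)² = 4
E[S_18] = 2 + 18·(1) = 20

20


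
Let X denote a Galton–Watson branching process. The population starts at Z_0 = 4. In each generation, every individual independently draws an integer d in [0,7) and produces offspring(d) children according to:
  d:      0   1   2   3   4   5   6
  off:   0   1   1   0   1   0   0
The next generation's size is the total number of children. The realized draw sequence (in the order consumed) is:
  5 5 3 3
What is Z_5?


gen 0: Z_0=4, draws=[5, 5, 3, 3], offspring=[0, 0, 0, 0], Z_1=0
gen 1: Z_1=0, draws=[], offspring=[], Z_2=0
gen 2: Z_2=0, draws=[], offspring=[], Z_3=0
gen 3: Z_3=0, draws=[], offspring=[], Z_4=0
gen 4: Z_4=0, draws=[], offspring=[], Z_5=0

0


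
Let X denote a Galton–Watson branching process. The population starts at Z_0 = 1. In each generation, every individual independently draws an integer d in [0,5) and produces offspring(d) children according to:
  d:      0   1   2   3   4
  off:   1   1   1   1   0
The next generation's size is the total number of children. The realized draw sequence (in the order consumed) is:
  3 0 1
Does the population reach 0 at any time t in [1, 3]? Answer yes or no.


no

gen 0: Z_0=1, draws=[3], offspring=[1], Z_1=1
gen 1: Z_1=1, draws=[0], offspring=[1], Z_2=1
gen 2: Z_2=1, draws=[1], offspring=[1], Z_3=1


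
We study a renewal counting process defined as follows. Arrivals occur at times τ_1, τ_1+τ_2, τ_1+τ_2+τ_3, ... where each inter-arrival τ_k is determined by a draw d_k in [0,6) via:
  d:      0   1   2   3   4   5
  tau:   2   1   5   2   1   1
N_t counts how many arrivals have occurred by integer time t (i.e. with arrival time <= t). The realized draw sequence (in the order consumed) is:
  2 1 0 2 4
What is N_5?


draw d_1=2: τ_1=5, arrival time A_1=5
draw d_2=1: τ_2=1, arrival time A_2=6
draw d_3=0: τ_3=2, arrival time A_3=8
draw d_4=2: τ_4=5, arrival time A_4=13
draw d_5=4: τ_5=1, arrival time A_5=14
N_t over t=0..5: 0:0 1:0 2:0 3:0 4:0 5:1

1


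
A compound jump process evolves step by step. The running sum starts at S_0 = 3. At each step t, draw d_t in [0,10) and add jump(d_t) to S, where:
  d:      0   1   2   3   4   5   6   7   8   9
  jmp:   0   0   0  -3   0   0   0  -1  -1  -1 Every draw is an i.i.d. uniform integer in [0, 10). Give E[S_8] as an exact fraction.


-9/5

Outcome values over d=0..9: [0, 0, 0, -3, 0, 0, 0, -1, -1, -1]
Σy = -6, Σy² = 12, M = 10
μ = -6/10 = -3/5,  σ² = 12/10 − (-3/5)² = 21/25
E[S_8] = 3 + 8·(-3/5) = -9/5


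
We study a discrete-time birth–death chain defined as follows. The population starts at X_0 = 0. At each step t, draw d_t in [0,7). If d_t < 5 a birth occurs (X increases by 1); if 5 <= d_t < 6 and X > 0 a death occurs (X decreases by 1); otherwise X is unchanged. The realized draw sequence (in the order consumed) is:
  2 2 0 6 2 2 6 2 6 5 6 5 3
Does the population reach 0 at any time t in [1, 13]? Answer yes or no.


t=0: X=0, d=2 → birth, X_1=1
t=1: X=1, d=2 → birth, X_2=2
t=2: X=2, d=0 → birth, X_3=3
t=3: X=3, d=6 → hold, X_4=3
t=4: X=3, d=2 → birth, X_5=4
t=5: X=4, d=2 → birth, X_6=5
t=6: X=5, d=6 → hold, X_7=5
t=7: X=5, d=2 → birth, X_8=6
t=8: X=6, d=6 → hold, X_9=6
t=9: X=6, d=5 → death, X_10=5
t=10: X=5, d=6 → hold, X_11=5
t=11: X=5, d=5 → death, X_12=4
t=12: X=4, d=3 → birth, X_13=5

no


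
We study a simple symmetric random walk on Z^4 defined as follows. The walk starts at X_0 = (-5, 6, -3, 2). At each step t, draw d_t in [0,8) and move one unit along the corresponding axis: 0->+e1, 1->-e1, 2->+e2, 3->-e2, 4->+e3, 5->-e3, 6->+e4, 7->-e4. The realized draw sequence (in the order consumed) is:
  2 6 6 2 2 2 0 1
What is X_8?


(-5, 10, -3, 4)

t=0: X=(-5, 6, -3, 2), d=2 → +e2, X_1=(-5, 7, -3, 2)
t=1: X=(-5, 7, -3, 2), d=6 → +e4, X_2=(-5, 7, -3, 3)
t=2: X=(-5, 7, -3, 3), d=6 → +e4, X_3=(-5, 7, -3, 4)
t=3: X=(-5, 7, -3, 4), d=2 → +e2, X_4=(-5, 8, -3, 4)
t=4: X=(-5, 8, -3, 4), d=2 → +e2, X_5=(-5, 9, -3, 4)
t=5: X=(-5, 9, -3, 4), d=2 → +e2, X_6=(-5, 10, -3, 4)
t=6: X=(-5, 10, -3, 4), d=0 → +e1, X_7=(-4, 10, -3, 4)
t=7: X=(-4, 10, -3, 4), d=1 → -e1, X_8=(-5, 10, -3, 4)


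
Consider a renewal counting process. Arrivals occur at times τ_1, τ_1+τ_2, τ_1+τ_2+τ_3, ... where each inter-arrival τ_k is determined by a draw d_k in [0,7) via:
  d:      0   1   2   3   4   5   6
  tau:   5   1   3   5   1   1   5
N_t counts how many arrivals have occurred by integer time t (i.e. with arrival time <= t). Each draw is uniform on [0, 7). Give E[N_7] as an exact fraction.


Inter-arrival values over d=0..6: [5, 1, 3, 5, 1, 1, 5]
Each d has probability 1/7, so the pmf of τ is: f(1) = 3/7, f(3) = 1/7, f(5) = 3/7
Renewal equation for m(n) = E[N_n]: condition on τ_1 = k (if k <= n, one arrival plus a fresh copy on the remaining n−k steps): m(n) = F(n) + Σ_{k<=n} f(k)·m(n−k), where F(n) = P(τ <= n) and m(0) = 0
m(1) = F(1) = 3/7
m(2) = F(2) + f(1)·m(1) = 3/7 + 3/7·3/7 = 30/49
m(3) = F(3) + f(1)·m(2) = 4/7 + 3/7·30/49 = 286/343
m(4) = F(4) + f(1)·m(3) + f(3)·m(1) = 4/7 + 3/7·286/343 + 1/7·3/7 = 2377/2401
m(5) = F(5) + f(1)·m(4) + f(3)·m(2) = 1 + 3/7·2377/2401 + 1/7·30/49 = 25408/16807
m(6) = F(6) + f(1)·m(5) + f(3)·m(3) + f(5)·m(1) = 1 + 3/7·25408/16807 + 1/7·286/343 + 3/7·3/7 = 229496/117649
m(7) = F(7) + f(1)·m(6) + f(3)·m(4) + f(5)·m(2) = 1 + 3/7·229496/117649 + 1/7·2377/2401 + 3/7·30/49 = 1844594/823543
E[N_7] = m(7) = 1844594/823543

1844594/823543


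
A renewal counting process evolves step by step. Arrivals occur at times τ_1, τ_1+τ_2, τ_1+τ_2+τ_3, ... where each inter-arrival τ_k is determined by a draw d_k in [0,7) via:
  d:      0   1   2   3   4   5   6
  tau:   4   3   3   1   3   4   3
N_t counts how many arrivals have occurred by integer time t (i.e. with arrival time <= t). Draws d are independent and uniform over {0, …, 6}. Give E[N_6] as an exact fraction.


Inter-arrival values over d=0..6: [4, 3, 3, 1, 3, 4, 3]
Each d has probability 1/7, so the pmf of τ is: f(1) = 1/7, f(3) = 4/7, f(4) = 2/7
Renewal equation for m(n) = E[N_n]: condition on τ_1 = k (if k <= n, one arrival plus a fresh copy on the remaining n−k steps): m(n) = F(n) + Σ_{k<=n} f(k)·m(n−k), where F(n) = P(τ <= n) and m(0) = 0
m(1) = F(1) = 1/7
m(2) = F(2) + f(1)·m(1) = 1/7 + 1/7·1/7 = 8/49
m(3) = F(3) + f(1)·m(2) = 5/7 + 1/7·8/49 = 253/343
m(4) = F(4) + f(1)·m(3) + f(3)·m(1) = 1 + 1/7·253/343 + 4/7·1/7 = 2850/2401
m(5) = F(5) + f(1)·m(4) + f(3)·m(2) + f(4)·m(1) = 1 + 1/7·2850/2401 + 4/7·8/49 + 2/7·1/7 = 21911/16807
m(6) = F(6) + f(1)·m(5) + f(3)·m(3) + f(4)·m(2) = 1 + 1/7·21911/16807 + 4/7·253/343 + 2/7·8/49 = 194636/117649
E[N_6] = m(6) = 194636/117649

194636/117649


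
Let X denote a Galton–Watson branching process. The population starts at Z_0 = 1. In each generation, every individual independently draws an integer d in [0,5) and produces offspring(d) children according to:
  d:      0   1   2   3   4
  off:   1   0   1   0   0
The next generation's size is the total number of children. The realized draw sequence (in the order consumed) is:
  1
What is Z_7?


0

gen 0: Z_0=1, draws=[1], offspring=[0], Z_1=0
gen 1: Z_1=0, draws=[], offspring=[], Z_2=0
gen 2: Z_2=0, draws=[], offspring=[], Z_3=0
gen 3: Z_3=0, draws=[], offspring=[], Z_4=0
gen 4: Z_4=0, draws=[], offspring=[], Z_5=0
gen 5: Z_5=0, draws=[], offspring=[], Z_6=0
gen 6: Z_6=0, draws=[], offspring=[], Z_7=0


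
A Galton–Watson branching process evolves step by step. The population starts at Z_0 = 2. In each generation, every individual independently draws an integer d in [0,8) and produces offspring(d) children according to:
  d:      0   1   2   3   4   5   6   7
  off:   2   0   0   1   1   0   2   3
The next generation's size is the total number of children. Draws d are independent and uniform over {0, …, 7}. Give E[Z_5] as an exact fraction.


Outcome values over d=0..7: [2, 0, 0, 1, 1, 0, 2, 3]
Σy = 9, Σy² = 19, M = 8
μ = 9/8 = 9/8,  σ² = 19/8 − (9/8)² = 71/64
E[Z_0] = 2
E[Z_1] = 9/8·E[Z_0] = 9/4
E[Z_2] = 9/8·E[Z_1] = 81/32
E[Z_3] = 9/8·E[Z_2] = 729/256
E[Z_4] = 9/8·E[Z_3] = 6561/2048
E[Z_5] = 9/8·E[Z_4] = 59049/16384

59049/16384


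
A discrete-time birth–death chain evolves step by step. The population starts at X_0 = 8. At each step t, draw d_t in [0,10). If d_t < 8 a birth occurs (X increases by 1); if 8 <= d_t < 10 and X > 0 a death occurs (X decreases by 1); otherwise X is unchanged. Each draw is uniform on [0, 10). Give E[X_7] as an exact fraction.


61/5

X can drop by at most 1 per step and X_0 = 8 > T = 7, so X_t >= 8 − t >= 1 > 0 for every t <= 7: the floor at 0 (the 'and X > 0' condition) never binds. Hence X_7 = X_0 + Σ_{t<7} Y_t with i.i.d. increments Y_t = y(d_t) ∈ {+1, −1, 0}.
Outcome values over d=0..9: [1, 1, 1, 1, 1, 1, 1, 1, -1, -1]
Σy = 6, Σy² = 10, M = 10
μ = 6/10 = 3/5,  σ² = 10/10 − (3/5)² = 16/25
E[X_7] = 8 + 7·(3/5) = 61/5


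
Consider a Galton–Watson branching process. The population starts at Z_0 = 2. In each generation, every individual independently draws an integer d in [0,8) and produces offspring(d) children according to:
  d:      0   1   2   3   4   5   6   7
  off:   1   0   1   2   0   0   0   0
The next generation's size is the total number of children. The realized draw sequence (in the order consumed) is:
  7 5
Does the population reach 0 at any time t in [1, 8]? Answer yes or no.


gen 0: Z_0=2, draws=[7, 5], offspring=[0, 0], Z_1=0
gen 1: Z_1=0, draws=[], offspring=[], Z_2=0
gen 2: Z_2=0, draws=[], offspring=[], Z_3=0
gen 3: Z_3=0, draws=[], offspring=[], Z_4=0
gen 4: Z_4=0, draws=[], offspring=[], Z_5=0
gen 5: Z_5=0, draws=[], offspring=[], Z_6=0
gen 6: Z_6=0, draws=[], offspring=[], Z_7=0
gen 7: Z_7=0, draws=[], offspring=[], Z_8=0

yes


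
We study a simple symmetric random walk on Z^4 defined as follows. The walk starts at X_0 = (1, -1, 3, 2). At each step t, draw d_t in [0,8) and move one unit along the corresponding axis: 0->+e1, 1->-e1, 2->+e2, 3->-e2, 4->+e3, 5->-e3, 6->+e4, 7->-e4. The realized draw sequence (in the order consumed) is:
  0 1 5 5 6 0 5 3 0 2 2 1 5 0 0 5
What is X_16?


t=0: X=(1, -1, 3, 2), d=0 → +e1, X_1=(2, -1, 3, 2)
t=1: X=(2, -1, 3, 2), d=1 → -e1, X_2=(1, -1, 3, 2)
t=2: X=(1, -1, 3, 2), d=5 → -e3, X_3=(1, -1, 2, 2)
t=3: X=(1, -1, 2, 2), d=5 → -e3, X_4=(1, -1, 1, 2)
t=4: X=(1, -1, 1, 2), d=6 → +e4, X_5=(1, -1, 1, 3)
t=5: X=(1, -1, 1, 3), d=0 → +e1, X_6=(2, -1, 1, 3)
t=6: X=(2, -1, 1, 3), d=5 → -e3, X_7=(2, -1, 0, 3)
t=7: X=(2, -1, 0, 3), d=3 → -e2, X_8=(2, -2, 0, 3)
t=8: X=(2, -2, 0, 3), d=0 → +e1, X_9=(3, -2, 0, 3)
t=9: X=(3, -2, 0, 3), d=2 → +e2, X_10=(3, -1, 0, 3)
t=10: X=(3, -1, 0, 3), d=2 → +e2, X_11=(3, 0, 0, 3)
t=11: X=(3, 0, 0, 3), d=1 → -e1, X_12=(2, 0, 0, 3)
t=12: X=(2, 0, 0, 3), d=5 → -e3, X_13=(2, 0, -1, 3)
t=13: X=(2, 0, -1, 3), d=0 → +e1, X_14=(3, 0, -1, 3)
t=14: X=(3, 0, -1, 3), d=0 → +e1, X_15=(4, 0, -1, 3)
t=15: X=(4, 0, -1, 3), d=5 → -e3, X_16=(4, 0, -2, 3)

(4, 0, -2, 3)


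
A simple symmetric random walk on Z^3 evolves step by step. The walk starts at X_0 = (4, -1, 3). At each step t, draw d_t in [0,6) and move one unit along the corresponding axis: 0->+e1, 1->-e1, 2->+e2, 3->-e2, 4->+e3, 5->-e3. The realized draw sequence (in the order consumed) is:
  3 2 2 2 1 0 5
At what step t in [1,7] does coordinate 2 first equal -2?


t=0: X=(4, -1, 3), d=3 → -e2, X_1=(4, -2, 3)
t=1: X=(4, -2, 3), d=2 → +e2, X_2=(4, -1, 3)
t=2: X=(4, -1, 3), d=2 → +e2, X_3=(4, 0, 3)
t=3: X=(4, 0, 3), d=2 → +e2, X_4=(4, 1, 3)
t=4: X=(4, 1, 3), d=1 → -e1, X_5=(3, 1, 3)
t=5: X=(3, 1, 3), d=0 → +e1, X_6=(4, 1, 3)
t=6: X=(4, 1, 3), d=5 → -e3, X_7=(4, 1, 2)

1


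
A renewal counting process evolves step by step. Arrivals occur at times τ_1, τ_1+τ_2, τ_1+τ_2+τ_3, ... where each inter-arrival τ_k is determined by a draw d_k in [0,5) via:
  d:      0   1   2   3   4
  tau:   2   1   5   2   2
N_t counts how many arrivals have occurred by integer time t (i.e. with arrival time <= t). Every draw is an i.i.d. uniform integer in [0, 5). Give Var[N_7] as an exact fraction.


Inter-arrival values over d=0..4: [2, 1, 5, 2, 2]
Each d has probability 1/5, so the pmf of τ is: f(1) = 1/5, f(2) = 3/5, f(5) = 1/5
Let p_n(j) = P(N_n = j), with p_0 = [1]. Condition on τ_1: p_n(0) = P(τ > n), and for j >= 1, p_n(j) = Σ_{k<=n} f(k)·p_{n−k}(j−1)
p_1 = [4/5, 1/5]  (j = 0..1)
p_2 = [1/5, 19/25, 1/25]  (j = 0..2)
p_3 = [1/5, 13/25, 34/125, 1/125]  (j = 0..3)
p_4 = [1/5, 4/25, 14/25, 49/625, 1/625]  (j = 0..4)
p_5 = [0, 9/25, 43/125, 172/625, 64/3125, 1/3125]  (j = 0..5)
p_6 = [0, 7/25, 26/125, 253/625, 319/3125, 79/15625, 1/15625]  (j = 0..6)
p_7 = [0, 1/25, 53/125, 32/125, 769/3125, 511/15625, 94/78125, 1/78125]  (j = 0..7)
E[N_7] = Σ j·p_7(j) = 219621/78125;  E[N_7²] = Σ j²·p_7(j) = 690533/78125
Var[N_7] = 690533/78125 − (219621/78125)² = 5714506984/6103515625

5714506984/6103515625


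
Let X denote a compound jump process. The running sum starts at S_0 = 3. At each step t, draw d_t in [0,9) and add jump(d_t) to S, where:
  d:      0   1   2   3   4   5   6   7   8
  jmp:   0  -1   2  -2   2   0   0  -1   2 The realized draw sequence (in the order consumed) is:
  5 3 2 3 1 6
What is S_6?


0

t=0: S=3, d=5, jump=0, S_1=3
t=1: S=3, d=3, jump=-2, S_2=1
t=2: S=1, d=2, jump=2, S_3=3
t=3: S=3, d=3, jump=-2, S_4=1
t=4: S=1, d=1, jump=-1, S_5=0
t=5: S=0, d=6, jump=0, S_6=0


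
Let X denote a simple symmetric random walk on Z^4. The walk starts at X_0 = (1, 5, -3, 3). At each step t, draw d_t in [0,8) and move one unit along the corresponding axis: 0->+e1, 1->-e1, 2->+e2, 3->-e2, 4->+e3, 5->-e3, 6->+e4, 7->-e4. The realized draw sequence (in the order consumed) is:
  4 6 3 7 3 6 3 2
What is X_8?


t=0: X=(1, 5, -3, 3), d=4 → +e3, X_1=(1, 5, -2, 3)
t=1: X=(1, 5, -2, 3), d=6 → +e4, X_2=(1, 5, -2, 4)
t=2: X=(1, 5, -2, 4), d=3 → -e2, X_3=(1, 4, -2, 4)
t=3: X=(1, 4, -2, 4), d=7 → -e4, X_4=(1, 4, -2, 3)
t=4: X=(1, 4, -2, 3), d=3 → -e2, X_5=(1, 3, -2, 3)
t=5: X=(1, 3, -2, 3), d=6 → +e4, X_6=(1, 3, -2, 4)
t=6: X=(1, 3, -2, 4), d=3 → -e2, X_7=(1, 2, -2, 4)
t=7: X=(1, 2, -2, 4), d=2 → +e2, X_8=(1, 3, -2, 4)

(1, 3, -2, 4)


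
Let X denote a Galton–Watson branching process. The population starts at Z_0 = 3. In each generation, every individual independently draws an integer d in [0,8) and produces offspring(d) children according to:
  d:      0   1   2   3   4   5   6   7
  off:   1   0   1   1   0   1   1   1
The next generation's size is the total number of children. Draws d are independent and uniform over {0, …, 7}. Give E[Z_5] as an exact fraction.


729/1024

Outcome values over d=0..7: [1, 0, 1, 1, 0, 1, 1, 1]
Σy = 6, Σy² = 6, M = 8
μ = 6/8 = 3/4,  σ² = 6/8 − (3/4)² = 3/16
E[Z_0] = 3
E[Z_1] = 3/4·E[Z_0] = 9/4
E[Z_2] = 3/4·E[Z_1] = 27/16
E[Z_3] = 3/4·E[Z_2] = 81/64
E[Z_4] = 3/4·E[Z_3] = 243/256
E[Z_5] = 3/4·E[Z_4] = 729/1024


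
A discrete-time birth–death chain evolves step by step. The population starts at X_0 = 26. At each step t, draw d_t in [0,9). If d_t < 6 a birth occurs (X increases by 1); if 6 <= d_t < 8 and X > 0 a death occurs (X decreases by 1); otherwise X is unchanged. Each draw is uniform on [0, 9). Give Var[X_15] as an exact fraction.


280/27

X can drop by at most 1 per step and X_0 = 26 > T = 15, so X_t >= 26 − t >= 11 > 0 for every t <= 15: the floor at 0 (the 'and X > 0' condition) never binds. Hence X_15 = X_0 + Σ_{t<15} Y_t with i.i.d. increments Y_t = y(d_t) ∈ {+1, −1, 0}.
Outcome values over d=0..8: [1, 1, 1, 1, 1, 1, -1, -1, 0]
Σy = 4, Σy² = 8, M = 9
μ = 4/9 = 4/9,  σ² = 8/9 − (4/9)² = 56/81
Independent increments: Var[X_15] = 15·σ² = 15·(56/81) = 280/27


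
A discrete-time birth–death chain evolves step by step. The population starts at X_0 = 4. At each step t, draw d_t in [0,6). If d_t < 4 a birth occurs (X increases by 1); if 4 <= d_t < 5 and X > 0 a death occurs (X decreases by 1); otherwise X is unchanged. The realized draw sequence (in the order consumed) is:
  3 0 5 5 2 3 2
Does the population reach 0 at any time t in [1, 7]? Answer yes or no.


t=0: X=4, d=3 → birth, X_1=5
t=1: X=5, d=0 → birth, X_2=6
t=2: X=6, d=5 → hold, X_3=6
t=3: X=6, d=5 → hold, X_4=6
t=4: X=6, d=2 → birth, X_5=7
t=5: X=7, d=3 → birth, X_6=8
t=6: X=8, d=2 → birth, X_7=9

no


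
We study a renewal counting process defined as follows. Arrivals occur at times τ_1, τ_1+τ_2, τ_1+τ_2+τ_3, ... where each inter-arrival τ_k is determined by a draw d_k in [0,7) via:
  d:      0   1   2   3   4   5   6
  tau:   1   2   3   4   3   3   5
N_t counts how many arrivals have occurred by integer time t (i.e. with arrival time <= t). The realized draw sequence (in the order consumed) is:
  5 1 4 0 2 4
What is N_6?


2

draw d_1=5: τ_1=3, arrival time A_1=3
draw d_2=1: τ_2=2, arrival time A_2=5
draw d_3=4: τ_3=3, arrival time A_3=8
draw d_4=0: τ_4=1, arrival time A_4=9
draw d_5=2: τ_5=3, arrival time A_5=12
draw d_6=4: τ_6=3, arrival time A_6=15
N_t over t=0..6: 0:0 1:0 2:0 3:1 4:1 5:2 6:2


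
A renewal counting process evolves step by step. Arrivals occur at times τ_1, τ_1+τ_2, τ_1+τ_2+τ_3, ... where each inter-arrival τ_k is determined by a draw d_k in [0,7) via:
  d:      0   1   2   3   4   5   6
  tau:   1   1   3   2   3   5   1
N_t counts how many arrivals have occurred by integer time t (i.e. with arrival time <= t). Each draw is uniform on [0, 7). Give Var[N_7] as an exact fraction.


Inter-arrival values over d=0..6: [1, 1, 3, 2, 3, 5, 1]
Each d has probability 1/7, so the pmf of τ is: f(1) = 3/7, f(2) = 1/7, f(3) = 2/7, f(5) = 1/7
Let p_n(j) = P(N_n = j), with p_0 = [1]. Condition on τ_1: p_n(0) = P(τ > n), and for j >= 1, p_n(j) = Σ_{k<=n} f(k)·p_{n−k}(j−1)
p_1 = [4/7, 3/7]  (j = 0..1)
p_2 = [3/7, 19/49, 9/49]  (j = 0..2)
p_3 = [1/7, 27/49, 78/343, 27/343]  (j = 0..3)
p_4 = [1/7, 2/7, 142/343, 297/2401, 81/2401]  (j = 0..4)
p_5 = [0, 17/49, 107/343, 90/343, 1080/16807, 243/16807]  (j = 0..5)
p_6 = [0, 1/7, 20/49, 619/2401, 2565/16807, 3807/117649, 729/117649]  (j = 0..6)
p_7 = [0, 5/49, 85/343, 874/2401, 3081/16807, 9909/117649, 13122/823543, 2187/823543]  (j = 0..7)
E[N_7] = Σ j·p_7(j) = 2436283/823543;  E[N_7²] = Σ j²·p_7(j) = 8327547/823543
Var[N_7] = 8327547/823543 − (2436283/823543)² = 922618182932/678223072849

922618182932/678223072849


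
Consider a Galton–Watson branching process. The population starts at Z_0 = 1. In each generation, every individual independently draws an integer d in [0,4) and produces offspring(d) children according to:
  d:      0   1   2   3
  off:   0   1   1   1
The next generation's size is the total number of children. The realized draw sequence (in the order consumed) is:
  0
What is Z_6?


0

gen 0: Z_0=1, draws=[0], offspring=[0], Z_1=0
gen 1: Z_1=0, draws=[], offspring=[], Z_2=0
gen 2: Z_2=0, draws=[], offspring=[], Z_3=0
gen 3: Z_3=0, draws=[], offspring=[], Z_4=0
gen 4: Z_4=0, draws=[], offspring=[], Z_5=0
gen 5: Z_5=0, draws=[], offspring=[], Z_6=0


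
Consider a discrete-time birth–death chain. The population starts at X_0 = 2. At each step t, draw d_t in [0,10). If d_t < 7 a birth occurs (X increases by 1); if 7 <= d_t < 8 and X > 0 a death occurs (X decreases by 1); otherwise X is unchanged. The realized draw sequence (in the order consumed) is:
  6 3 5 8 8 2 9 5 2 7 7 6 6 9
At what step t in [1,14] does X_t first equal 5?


t=0: X=2, d=6 → birth, X_1=3
t=1: X=3, d=3 → birth, X_2=4
t=2: X=4, d=5 → birth, X_3=5
t=3: X=5, d=8 → hold, X_4=5
t=4: X=5, d=8 → hold, X_5=5
t=5: X=5, d=2 → birth, X_6=6
t=6: X=6, d=9 → hold, X_7=6
t=7: X=6, d=5 → birth, X_8=7
t=8: X=7, d=2 → birth, X_9=8
t=9: X=8, d=7 → death, X_10=7
t=10: X=7, d=7 → death, X_11=6
t=11: X=6, d=6 → birth, X_12=7
t=12: X=7, d=6 → birth, X_13=8
t=13: X=8, d=9 → hold, X_14=8

3


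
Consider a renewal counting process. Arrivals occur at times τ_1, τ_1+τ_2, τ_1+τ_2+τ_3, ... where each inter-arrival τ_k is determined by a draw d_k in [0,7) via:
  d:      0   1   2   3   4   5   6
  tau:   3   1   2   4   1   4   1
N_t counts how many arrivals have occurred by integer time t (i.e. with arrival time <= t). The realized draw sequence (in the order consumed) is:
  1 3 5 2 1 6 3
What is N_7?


2

draw d_1=1: τ_1=1, arrival time A_1=1
draw d_2=3: τ_2=4, arrival time A_2=5
draw d_3=5: τ_3=4, arrival time A_3=9
draw d_4=2: τ_4=2, arrival time A_4=11
draw d_5=1: τ_5=1, arrival time A_5=12
draw d_6=6: τ_6=1, arrival time A_6=13
draw d_7=3: τ_7=4, arrival time A_7=17
N_t over t=0..7: 0:0 1:1 2:1 3:1 4:1 5:2 6:2 7:2


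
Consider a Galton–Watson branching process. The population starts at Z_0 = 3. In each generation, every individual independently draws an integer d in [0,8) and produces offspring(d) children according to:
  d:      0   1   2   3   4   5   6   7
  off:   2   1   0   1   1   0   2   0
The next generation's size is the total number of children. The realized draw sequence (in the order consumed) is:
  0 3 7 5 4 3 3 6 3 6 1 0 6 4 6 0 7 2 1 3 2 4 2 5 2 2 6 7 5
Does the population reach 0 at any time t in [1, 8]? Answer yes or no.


gen 0: Z_0=3, draws=[0, 3, 7], offspring=[2, 1, 0], Z_1=3
gen 1: Z_1=3, draws=[5, 4, 3], offspring=[0, 1, 1], Z_2=2
gen 2: Z_2=2, draws=[3, 6], offspring=[1, 2], Z_3=3
gen 3: Z_3=3, draws=[3, 6, 1], offspring=[1, 2, 1], Z_4=4
gen 4: Z_4=4, draws=[0, 6, 4, 6], offspring=[2, 2, 1, 2], Z_5=7
gen 5: Z_5=7, draws=[0, 7, 2, 1, 3, 2, 4], offspring=[2, 0, 0, 1, 1, 0, 1], Z_6=5
gen 6: Z_6=5, draws=[2, 5, 2, 2, 6], offspring=[0, 0, 0, 0, 2], Z_7=2
gen 7: Z_7=2, draws=[7, 5], offspring=[0, 0], Z_8=0

yes


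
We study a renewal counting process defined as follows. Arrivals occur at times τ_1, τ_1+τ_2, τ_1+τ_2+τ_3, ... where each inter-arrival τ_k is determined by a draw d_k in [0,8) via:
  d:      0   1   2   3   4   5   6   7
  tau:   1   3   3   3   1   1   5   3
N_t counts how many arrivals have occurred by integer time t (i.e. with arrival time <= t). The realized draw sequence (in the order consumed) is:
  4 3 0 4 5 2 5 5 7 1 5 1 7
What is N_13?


draw d_1=4: τ_1=1, arrival time A_1=1
draw d_2=3: τ_2=3, arrival time A_2=4
draw d_3=0: τ_3=1, arrival time A_3=5
draw d_4=4: τ_4=1, arrival time A_4=6
draw d_5=5: τ_5=1, arrival time A_5=7
draw d_6=2: τ_6=3, arrival time A_6=10
draw d_7=5: τ_7=1, arrival time A_7=11
draw d_8=5: τ_8=1, arrival time A_8=12
draw d_9=7: τ_9=3, arrival time A_9=15
draw d_10=1: τ_10=3, arrival time A_10=18
draw d_11=5: τ_11=1, arrival time A_11=19
draw d_12=1: τ_12=3, arrival time A_12=22
draw d_13=7: τ_13=3, arrival time A_13=25
N_t over t=0..13: 0:0 1:1 2:1 3:1 4:2 5:3 6:4 7:5 8:5 9:5 10:6 11:7 12:8 13:8

8


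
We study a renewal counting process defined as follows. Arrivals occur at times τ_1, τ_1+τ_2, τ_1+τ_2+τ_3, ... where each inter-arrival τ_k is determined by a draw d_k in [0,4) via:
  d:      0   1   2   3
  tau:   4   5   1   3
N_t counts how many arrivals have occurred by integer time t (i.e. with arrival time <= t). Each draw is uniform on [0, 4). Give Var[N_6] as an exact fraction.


Inter-arrival values over d=0..3: [4, 5, 1, 3]
Each d has probability 1/4, so the pmf of τ is: f(1) = 1/4, f(3) = 1/4, f(4) = 1/4, f(5) = 1/4
Let p_n(j) = P(N_n = j), with p_0 = [1]. Condition on τ_1: p_n(0) = P(τ > n), and for j >= 1, p_n(j) = Σ_{k<=n} f(k)·p_{n−k}(j−1)
p_1 = [3/4, 1/4]  (j = 0..1)
p_2 = [3/4, 3/16, 1/16]  (j = 0..2)
p_3 = [1/2, 7/16, 3/64, 1/64]  (j = 0..3)
p_4 = [1/4, 9/16, 11/64, 3/256, 1/256]  (j = 0..4)
p_5 = [0, 11/16, 1/4, 15/256, 3/1024, 1/1024]  (j = 0..5)
p_6 = [0, 1/2, 25/64, 23/256, 19/1024, 3/4096, 1/4096]  (j = 0..6)
E[N_6] = Σ j·p_6(j) = 6677/4096;  E[N_6²] = Σ j²·p_6(j) = 13087/4096
Var[N_6] = 13087/4096 − (6677/4096)² = 9022023/16777216

9022023/16777216


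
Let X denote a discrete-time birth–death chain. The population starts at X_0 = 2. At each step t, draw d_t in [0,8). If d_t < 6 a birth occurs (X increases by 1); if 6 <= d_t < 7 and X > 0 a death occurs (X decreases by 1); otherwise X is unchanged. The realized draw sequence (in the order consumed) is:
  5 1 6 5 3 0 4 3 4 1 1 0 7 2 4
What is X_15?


t=0: X=2, d=5 → birth, X_1=3
t=1: X=3, d=1 → birth, X_2=4
t=2: X=4, d=6 → death, X_3=3
t=3: X=3, d=5 → birth, X_4=4
t=4: X=4, d=3 → birth, X_5=5
t=5: X=5, d=0 → birth, X_6=6
t=6: X=6, d=4 → birth, X_7=7
t=7: X=7, d=3 → birth, X_8=8
t=8: X=8, d=4 → birth, X_9=9
t=9: X=9, d=1 → birth, X_10=10
t=10: X=10, d=1 → birth, X_11=11
t=11: X=11, d=0 → birth, X_12=12
t=12: X=12, d=7 → hold, X_13=12
t=13: X=12, d=2 → birth, X_14=13
t=14: X=13, d=4 → birth, X_15=14

14


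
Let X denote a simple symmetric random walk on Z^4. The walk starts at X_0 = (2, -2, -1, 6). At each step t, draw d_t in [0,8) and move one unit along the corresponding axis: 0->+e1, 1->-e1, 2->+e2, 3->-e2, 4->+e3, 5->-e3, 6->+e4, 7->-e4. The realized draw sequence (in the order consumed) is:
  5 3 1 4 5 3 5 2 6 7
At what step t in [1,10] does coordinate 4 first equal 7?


9

t=0: X=(2, -2, -1, 6), d=5 → -e3, X_1=(2, -2, -2, 6)
t=1: X=(2, -2, -2, 6), d=3 → -e2, X_2=(2, -3, -2, 6)
t=2: X=(2, -3, -2, 6), d=1 → -e1, X_3=(1, -3, -2, 6)
t=3: X=(1, -3, -2, 6), d=4 → +e3, X_4=(1, -3, -1, 6)
t=4: X=(1, -3, -1, 6), d=5 → -e3, X_5=(1, -3, -2, 6)
t=5: X=(1, -3, -2, 6), d=3 → -e2, X_6=(1, -4, -2, 6)
t=6: X=(1, -4, -2, 6), d=5 → -e3, X_7=(1, -4, -3, 6)
t=7: X=(1, -4, -3, 6), d=2 → +e2, X_8=(1, -3, -3, 6)
t=8: X=(1, -3, -3, 6), d=6 → +e4, X_9=(1, -3, -3, 7)
t=9: X=(1, -3, -3, 7), d=7 → -e4, X_10=(1, -3, -3, 6)


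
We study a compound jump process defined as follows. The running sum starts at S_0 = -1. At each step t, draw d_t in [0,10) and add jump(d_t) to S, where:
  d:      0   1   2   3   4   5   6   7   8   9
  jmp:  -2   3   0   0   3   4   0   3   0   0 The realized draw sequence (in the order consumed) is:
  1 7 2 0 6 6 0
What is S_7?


t=0: S=-1, d=1, jump=3, S_1=2
t=1: S=2, d=7, jump=3, S_2=5
t=2: S=5, d=2, jump=0, S_3=5
t=3: S=5, d=0, jump=-2, S_4=3
t=4: S=3, d=6, jump=0, S_5=3
t=5: S=3, d=6, jump=0, S_6=3
t=6: S=3, d=0, jump=-2, S_7=1

1


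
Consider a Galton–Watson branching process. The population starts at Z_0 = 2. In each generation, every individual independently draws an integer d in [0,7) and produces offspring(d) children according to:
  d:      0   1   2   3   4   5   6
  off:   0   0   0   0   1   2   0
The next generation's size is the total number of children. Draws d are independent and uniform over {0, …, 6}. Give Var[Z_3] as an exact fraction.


Outcome values over d=0..6: [0, 0, 0, 0, 1, 2, 0]
Σy = 3, Σy² = 5, M = 7
μ = 3/7 = 3/7,  σ² = 5/7 − (3/7)² = 26/49
V_0 = 0, E_0 = 2
V_1 = 26/49·E_0 + (3/7)²·V_0 = 52/49;  E_1 = 6/7
V_2 = 26/49·E_1 + (3/7)²·V_1 = 1560/2401;  E_2 = 18/49
V_3 = 26/49·E_2 + (3/7)²·V_2 = 36972/117649;  E_3 = 54/343

36972/117649


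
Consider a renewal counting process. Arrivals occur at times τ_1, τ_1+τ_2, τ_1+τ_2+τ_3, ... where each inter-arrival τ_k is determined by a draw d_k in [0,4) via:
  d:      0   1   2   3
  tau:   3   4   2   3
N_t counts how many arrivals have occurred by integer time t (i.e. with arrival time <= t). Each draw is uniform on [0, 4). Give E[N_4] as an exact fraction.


17/16

Inter-arrival values over d=0..3: [3, 4, 2, 3]
Each d has probability 1/4, so the pmf of τ is: f(2) = 1/4, f(3) = 1/2, f(4) = 1/4
Renewal equation for m(n) = E[N_n]: condition on τ_1 = k (if k <= n, one arrival plus a fresh copy on the remaining n−k steps): m(n) = F(n) + Σ_{k<=n} f(k)·m(n−k), where F(n) = P(τ <= n) and m(0) = 0
m(1) = F(1) = 0
m(2) = F(2) = 1/4
m(3) = F(3) = 3/4
m(4) = F(4) + f(2)·m(2) = 1 + 1/4·1/4 = 17/16
E[N_4] = m(4) = 17/16


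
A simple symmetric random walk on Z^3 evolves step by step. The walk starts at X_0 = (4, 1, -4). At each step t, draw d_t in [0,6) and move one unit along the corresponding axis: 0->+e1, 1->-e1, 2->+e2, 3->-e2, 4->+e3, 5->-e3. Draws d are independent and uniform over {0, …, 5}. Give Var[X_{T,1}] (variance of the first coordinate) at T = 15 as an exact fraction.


5

Outcome values over d=0..5: [1, -1, 0, 0, 0, 0]
Σy = 0, Σy² = 2, M = 6
μ = 0/6 = 0,  σ² = 2/6 − (0)² = 1/3
Independent increments: Var[X_15] = 15·σ² = 15·(1/3) = 5


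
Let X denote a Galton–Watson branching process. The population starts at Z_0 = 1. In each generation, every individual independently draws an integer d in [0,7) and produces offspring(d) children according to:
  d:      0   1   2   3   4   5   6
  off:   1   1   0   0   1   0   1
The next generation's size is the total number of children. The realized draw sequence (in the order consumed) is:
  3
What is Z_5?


gen 0: Z_0=1, draws=[3], offspring=[0], Z_1=0
gen 1: Z_1=0, draws=[], offspring=[], Z_2=0
gen 2: Z_2=0, draws=[], offspring=[], Z_3=0
gen 3: Z_3=0, draws=[], offspring=[], Z_4=0
gen 4: Z_4=0, draws=[], offspring=[], Z_5=0

0


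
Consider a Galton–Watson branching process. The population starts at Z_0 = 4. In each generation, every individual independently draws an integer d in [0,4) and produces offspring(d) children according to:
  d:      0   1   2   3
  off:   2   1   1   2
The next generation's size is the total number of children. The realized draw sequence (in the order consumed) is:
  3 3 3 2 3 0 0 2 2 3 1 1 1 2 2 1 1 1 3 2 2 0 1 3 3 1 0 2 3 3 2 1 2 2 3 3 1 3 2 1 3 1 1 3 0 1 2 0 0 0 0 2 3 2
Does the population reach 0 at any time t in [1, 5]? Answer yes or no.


no

gen 0: Z_0=4, draws=[3, 3, 3, 2], offspring=[2, 2, 2, 1], Z_1=7
gen 1: Z_1=7, draws=[3, 0, 0, 2, 2, 3, 1], offspring=[2, 2, 2, 1, 1, 2, 1], Z_2=11
gen 2: Z_2=11, draws=[1, 1, 2, 2, 1, 1, 1, 3, 2, 2, 0], offspring=[1, 1, 1, 1, 1, 1, 1, 2, 1, 1, 2], Z_3=13
gen 3: Z_3=13, draws=[1, 3, 3, 1, 0, 2, 3, 3, 2, 1, 2, 2, 3], offspring=[1, 2, 2, 1, 2, 1, 2, 2, 1, 1, 1, 1, 2], Z_4=19
gen 4: Z_4=19, draws=[3, 1, 3, 2, 1, 3, 1, 1, 3, 0, 1, 2, 0, 0, 0, 0, 2, 3, 2], offspring=[2, 1, 2, 1, 1, 2, 1, 1, 2, 2, 1, 1, 2, 2, 2, 2, 1, 2, 1], Z_5=29


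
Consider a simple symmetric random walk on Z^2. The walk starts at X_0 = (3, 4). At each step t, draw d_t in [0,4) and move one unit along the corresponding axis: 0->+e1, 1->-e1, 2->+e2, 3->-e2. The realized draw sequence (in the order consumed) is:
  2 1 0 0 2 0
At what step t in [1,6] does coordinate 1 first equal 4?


4

t=0: X=(3, 4), d=2 → +e2, X_1=(3, 5)
t=1: X=(3, 5), d=1 → -e1, X_2=(2, 5)
t=2: X=(2, 5), d=0 → +e1, X_3=(3, 5)
t=3: X=(3, 5), d=0 → +e1, X_4=(4, 5)
t=4: X=(4, 5), d=2 → +e2, X_5=(4, 6)
t=5: X=(4, 6), d=0 → +e1, X_6=(5, 6)


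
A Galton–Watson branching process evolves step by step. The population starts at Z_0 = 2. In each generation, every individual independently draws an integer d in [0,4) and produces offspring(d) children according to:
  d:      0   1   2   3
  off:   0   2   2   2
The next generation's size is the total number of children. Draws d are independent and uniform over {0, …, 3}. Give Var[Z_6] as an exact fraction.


484785/2048

Outcome values over d=0..3: [0, 2, 2, 2]
Σy = 6, Σy² = 12, M = 4
μ = 6/4 = 3/2,  σ² = 12/4 − (3/2)² = 3/4
V_0 = 0, E_0 = 2
V_1 = 3/4·E_0 + (3/2)²·V_0 = 3/2;  E_1 = 3
V_2 = 3/4·E_1 + (3/2)²·V_1 = 45/8;  E_2 = 9/2
V_3 = 3/4·E_2 + (3/2)²·V_2 = 513/32;  E_3 = 27/4
V_4 = 3/4·E_3 + (3/2)²·V_3 = 5265/128;  E_4 = 81/8
V_5 = 3/4·E_4 + (3/2)²·V_4 = 51273/512;  E_5 = 243/16
V_6 = 3/4·E_5 + (3/2)²·V_5 = 484785/2048;  E_6 = 729/32


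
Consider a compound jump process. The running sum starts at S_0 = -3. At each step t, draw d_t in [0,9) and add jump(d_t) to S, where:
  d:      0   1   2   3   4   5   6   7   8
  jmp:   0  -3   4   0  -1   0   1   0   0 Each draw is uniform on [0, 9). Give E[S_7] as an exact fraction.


Outcome values over d=0..8: [0, -3, 4, 0, -1, 0, 1, 0, 0]
Σy = 1, Σy² = 27, M = 9
μ = 1/9 = 1/9,  σ² = 27/9 − (1/9)² = 242/81
E[S_7] = -3 + 7·(1/9) = -20/9

-20/9


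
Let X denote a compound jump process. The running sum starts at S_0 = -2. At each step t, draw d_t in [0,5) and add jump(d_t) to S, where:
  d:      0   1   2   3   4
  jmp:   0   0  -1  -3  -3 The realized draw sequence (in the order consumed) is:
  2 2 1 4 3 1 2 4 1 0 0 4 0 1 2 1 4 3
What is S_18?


t=0: S=-2, d=2, jump=-1, S_1=-3
t=1: S=-3, d=2, jump=-1, S_2=-4
t=2: S=-4, d=1, jump=0, S_3=-4
t=3: S=-4, d=4, jump=-3, S_4=-7
t=4: S=-7, d=3, jump=-3, S_5=-10
t=5: S=-10, d=1, jump=0, S_6=-10
t=6: S=-10, d=2, jump=-1, S_7=-11
t=7: S=-11, d=4, jump=-3, S_8=-14
t=8: S=-14, d=1, jump=0, S_9=-14
t=9: S=-14, d=0, jump=0, S_10=-14
t=10: S=-14, d=0, jump=0, S_11=-14
t=11: S=-14, d=4, jump=-3, S_12=-17
t=12: S=-17, d=0, jump=0, S_13=-17
t=13: S=-17, d=1, jump=0, S_14=-17
t=14: S=-17, d=2, jump=-1, S_15=-18
t=15: S=-18, d=1, jump=0, S_16=-18
t=16: S=-18, d=4, jump=-3, S_17=-21
t=17: S=-21, d=3, jump=-3, S_18=-24

-24


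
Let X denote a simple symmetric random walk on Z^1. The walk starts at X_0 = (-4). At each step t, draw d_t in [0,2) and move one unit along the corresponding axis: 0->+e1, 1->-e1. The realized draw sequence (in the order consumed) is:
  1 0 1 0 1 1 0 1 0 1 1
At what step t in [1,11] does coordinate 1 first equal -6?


t=0: X=(-4), d=1 → -e1, X_1=(-5)
t=1: X=(-5), d=0 → +e1, X_2=(-4)
t=2: X=(-4), d=1 → -e1, X_3=(-5)
t=3: X=(-5), d=0 → +e1, X_4=(-4)
t=4: X=(-4), d=1 → -e1, X_5=(-5)
t=5: X=(-5), d=1 → -e1, X_6=(-6)
t=6: X=(-6), d=0 → +e1, X_7=(-5)
t=7: X=(-5), d=1 → -e1, X_8=(-6)
t=8: X=(-6), d=0 → +e1, X_9=(-5)
t=9: X=(-5), d=1 → -e1, X_10=(-6)
t=10: X=(-6), d=1 → -e1, X_11=(-7)

6


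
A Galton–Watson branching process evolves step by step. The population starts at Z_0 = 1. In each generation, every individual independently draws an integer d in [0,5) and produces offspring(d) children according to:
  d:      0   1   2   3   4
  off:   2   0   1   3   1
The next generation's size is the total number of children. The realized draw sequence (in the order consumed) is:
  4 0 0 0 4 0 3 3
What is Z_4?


gen 0: Z_0=1, draws=[4], offspring=[1], Z_1=1
gen 1: Z_1=1, draws=[0], offspring=[2], Z_2=2
gen 2: Z_2=2, draws=[0, 0], offspring=[2, 2], Z_3=4
gen 3: Z_3=4, draws=[4, 0, 3, 3], offspring=[1, 2, 3, 3], Z_4=9

9
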